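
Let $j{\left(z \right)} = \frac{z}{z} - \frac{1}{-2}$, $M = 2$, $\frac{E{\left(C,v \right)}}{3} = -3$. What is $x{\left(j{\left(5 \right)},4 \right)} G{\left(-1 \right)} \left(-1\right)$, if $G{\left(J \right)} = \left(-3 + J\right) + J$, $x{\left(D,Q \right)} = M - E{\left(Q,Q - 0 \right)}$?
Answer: $55$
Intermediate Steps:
$E{\left(C,v \right)} = -9$ ($E{\left(C,v \right)} = 3 \left(-3\right) = -9$)
$j{\left(z \right)} = \frac{3}{2}$ ($j{\left(z \right)} = 1 - - \frac{1}{2} = 1 + \frac{1}{2} = \frac{3}{2}$)
$x{\left(D,Q \right)} = 11$ ($x{\left(D,Q \right)} = 2 - -9 = 2 + 9 = 11$)
$G{\left(J \right)} = -3 + 2 J$
$x{\left(j{\left(5 \right)},4 \right)} G{\left(-1 \right)} \left(-1\right) = 11 \left(-3 + 2 \left(-1\right)\right) \left(-1\right) = 11 \left(-3 - 2\right) \left(-1\right) = 11 \left(-5\right) \left(-1\right) = \left(-55\right) \left(-1\right) = 55$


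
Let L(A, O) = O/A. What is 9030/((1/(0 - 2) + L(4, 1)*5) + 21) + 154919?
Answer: 4504691/29 ≈ 1.5533e+5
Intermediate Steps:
9030/((1/(0 - 2) + L(4, 1)*5) + 21) + 154919 = 9030/((1/(0 - 2) + (1/4)*5) + 21) + 154919 = 9030/((1/(-2) + (1*(¼))*5) + 21) + 154919 = 9030/((-½ + (¼)*5) + 21) + 154919 = 9030/((-½ + 5/4) + 21) + 154919 = 9030/(¾ + 21) + 154919 = 9030/(87/4) + 154919 = 9030*(4/87) + 154919 = 12040/29 + 154919 = 4504691/29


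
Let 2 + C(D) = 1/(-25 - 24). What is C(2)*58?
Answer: -5742/49 ≈ -117.18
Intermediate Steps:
C(D) = -99/49 (C(D) = -2 + 1/(-25 - 24) = -2 + 1/(-49) = -2 - 1/49 = -99/49)
C(2)*58 = -99/49*58 = -5742/49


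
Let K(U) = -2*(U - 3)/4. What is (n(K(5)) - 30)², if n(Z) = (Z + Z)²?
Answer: 676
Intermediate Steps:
K(U) = 3/2 - U/2 (K(U) = -2*(-3 + U)*(¼) = (6 - 2*U)*(¼) = 3/2 - U/2)
n(Z) = 4*Z² (n(Z) = (2*Z)² = 4*Z²)
(n(K(5)) - 30)² = (4*(3/2 - ½*5)² - 30)² = (4*(3/2 - 5/2)² - 30)² = (4*(-1)² - 30)² = (4*1 - 30)² = (4 - 30)² = (-26)² = 676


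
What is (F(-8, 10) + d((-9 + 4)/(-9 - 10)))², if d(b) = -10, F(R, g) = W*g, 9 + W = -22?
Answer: 102400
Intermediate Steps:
W = -31 (W = -9 - 22 = -31)
F(R, g) = -31*g
(F(-8, 10) + d((-9 + 4)/(-9 - 10)))² = (-31*10 - 10)² = (-310 - 10)² = (-320)² = 102400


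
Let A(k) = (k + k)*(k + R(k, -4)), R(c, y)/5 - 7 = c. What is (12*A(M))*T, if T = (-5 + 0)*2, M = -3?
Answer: 12240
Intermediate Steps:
R(c, y) = 35 + 5*c
A(k) = 2*k*(35 + 6*k) (A(k) = (k + k)*(k + (35 + 5*k)) = (2*k)*(35 + 6*k) = 2*k*(35 + 6*k))
T = -10 (T = -5*2 = -10)
(12*A(M))*T = (12*(2*(-3)*(35 + 6*(-3))))*(-10) = (12*(2*(-3)*(35 - 18)))*(-10) = (12*(2*(-3)*17))*(-10) = (12*(-102))*(-10) = -1224*(-10) = 12240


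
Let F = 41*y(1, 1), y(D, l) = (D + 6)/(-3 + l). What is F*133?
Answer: -38171/2 ≈ -19086.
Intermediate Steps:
y(D, l) = (6 + D)/(-3 + l)
F = -287/2 (F = 41*((6 + 1)/(-3 + 1)) = 41*(7/(-2)) = 41*(-1/2*7) = 41*(-7/2) = -287/2 ≈ -143.50)
F*133 = -287/2*133 = -38171/2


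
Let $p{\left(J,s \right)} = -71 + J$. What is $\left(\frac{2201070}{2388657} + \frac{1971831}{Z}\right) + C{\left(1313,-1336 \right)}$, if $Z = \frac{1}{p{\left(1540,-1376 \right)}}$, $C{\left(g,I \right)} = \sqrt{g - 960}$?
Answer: $\frac{2306343672700531}{796219} + \sqrt{353} \approx 2.8966 \cdot 10^{9}$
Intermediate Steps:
$C{\left(g,I \right)} = \sqrt{-960 + g}$
$Z = \frac{1}{1469}$ ($Z = \frac{1}{-71 + 1540} = \frac{1}{1469} \approx 0.00068074$)
$\left(\frac{2201070}{2388657} + \frac{1971831}{Z}\right) + C{\left(1313,-1336 \right)} = \left(\frac{2201070}{2388657} + 1971831 \frac{1}{\frac{1}{1469}}\right) + \sqrt{-960 + 1313} = \left(2201070 \cdot \frac{1}{2388657} + 1971831 \cdot 1469\right) + \sqrt{353} = \left(\frac{733690}{796219} + 2896619739\right) + \sqrt{353} = \frac{2306343672700531}{796219} + \sqrt{353}$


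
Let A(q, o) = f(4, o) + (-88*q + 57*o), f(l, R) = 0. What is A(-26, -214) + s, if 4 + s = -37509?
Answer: -47423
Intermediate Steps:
A(q, o) = -88*q + 57*o (A(q, o) = 0 + (-88*q + 57*o) = -88*q + 57*o)
s = -37513 (s = -4 - 37509 = -37513)
A(-26, -214) + s = (-88*(-26) + 57*(-214)) - 37513 = (2288 - 12198) - 37513 = -9910 - 37513 = -47423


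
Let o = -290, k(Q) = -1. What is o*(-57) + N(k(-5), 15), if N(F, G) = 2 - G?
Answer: 16517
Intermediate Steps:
o*(-57) + N(k(-5), 15) = -290*(-57) + (2 - 1*15) = 16530 + (2 - 15) = 16530 - 13 = 16517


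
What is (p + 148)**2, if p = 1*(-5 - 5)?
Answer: 19044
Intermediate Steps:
p = -10 (p = 1*(-10) = -10)
(p + 148)**2 = (-10 + 148)**2 = 138**2 = 19044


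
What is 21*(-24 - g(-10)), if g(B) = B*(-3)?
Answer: -1134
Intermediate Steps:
g(B) = -3*B
21*(-24 - g(-10)) = 21*(-24 - (-3)*(-10)) = 21*(-24 - 1*30) = 21*(-24 - 30) = 21*(-54) = -1134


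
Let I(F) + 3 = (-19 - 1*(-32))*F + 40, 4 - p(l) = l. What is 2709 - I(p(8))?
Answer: 2724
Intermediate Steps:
p(l) = 4 - l
I(F) = 37 + 13*F (I(F) = -3 + ((-19 - 1*(-32))*F + 40) = -3 + ((-19 + 32)*F + 40) = -3 + (13*F + 40) = -3 + (40 + 13*F) = 37 + 13*F)
2709 - I(p(8)) = 2709 - (37 + 13*(4 - 1*8)) = 2709 - (37 + 13*(4 - 8)) = 2709 - (37 + 13*(-4)) = 2709 - (37 - 52) = 2709 - 1*(-15) = 2709 + 15 = 2724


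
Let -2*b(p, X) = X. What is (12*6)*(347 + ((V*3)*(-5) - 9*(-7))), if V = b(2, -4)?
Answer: 27360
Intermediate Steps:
b(p, X) = -X/2
V = 2 (V = -½*(-4) = 2)
(12*6)*(347 + ((V*3)*(-5) - 9*(-7))) = (12*6)*(347 + ((2*3)*(-5) - 9*(-7))) = 72*(347 + (6*(-5) + 63)) = 72*(347 + (-30 + 63)) = 72*(347 + 33) = 72*380 = 27360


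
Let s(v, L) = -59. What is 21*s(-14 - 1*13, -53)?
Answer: -1239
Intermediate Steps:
21*s(-14 - 1*13, -53) = 21*(-59) = -1239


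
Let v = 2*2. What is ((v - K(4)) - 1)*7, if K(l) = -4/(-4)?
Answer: 14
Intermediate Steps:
K(l) = 1 (K(l) = -4*(-¼) = 1)
v = 4
((v - K(4)) - 1)*7 = ((4 - 1*1) - 1)*7 = ((4 - 1) - 1)*7 = (3 - 1)*7 = 2*7 = 14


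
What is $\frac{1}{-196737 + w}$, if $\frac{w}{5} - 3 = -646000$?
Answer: $- \frac{1}{3426722} \approx -2.9182 \cdot 10^{-7}$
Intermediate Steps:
$w = -3229985$ ($w = 15 + 5 \left(-646000\right) = 15 - 3230000 = -3229985$)
$\frac{1}{-196737 + w} = \frac{1}{-196737 - 3229985} = \frac{1}{-3426722} = - \frac{1}{3426722}$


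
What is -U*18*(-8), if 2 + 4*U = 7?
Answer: 180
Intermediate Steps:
U = 5/4 (U = -½ + (¼)*7 = -½ + 7/4 = 5/4 ≈ 1.2500)
-U*18*(-8) = -(5/4)*18*(-8) = -45*(-8)/2 = -1*(-180) = 180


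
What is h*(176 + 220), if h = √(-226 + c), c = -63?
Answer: 6732*I ≈ 6732.0*I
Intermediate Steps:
h = 17*I (h = √(-226 - 63) = √(-289) = 17*I ≈ 17.0*I)
h*(176 + 220) = (17*I)*(176 + 220) = (17*I)*396 = 6732*I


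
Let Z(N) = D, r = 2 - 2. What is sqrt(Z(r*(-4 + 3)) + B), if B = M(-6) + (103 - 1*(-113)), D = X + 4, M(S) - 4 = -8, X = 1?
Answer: sqrt(217) ≈ 14.731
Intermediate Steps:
M(S) = -4 (M(S) = 4 - 8 = -4)
D = 5 (D = 1 + 4 = 5)
r = 0
Z(N) = 5
B = 212 (B = -4 + (103 - 1*(-113)) = -4 + (103 + 113) = -4 + 216 = 212)
sqrt(Z(r*(-4 + 3)) + B) = sqrt(5 + 212) = sqrt(217)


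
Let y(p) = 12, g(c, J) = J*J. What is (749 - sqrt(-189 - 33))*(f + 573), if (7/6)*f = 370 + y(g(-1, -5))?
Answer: 674421 - 6303*I*sqrt(222)/7 ≈ 6.7442e+5 - 13416.0*I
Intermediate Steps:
g(c, J) = J**2
f = 2292/7 (f = 6*(370 + 12)/7 = (6/7)*382 = 2292/7 ≈ 327.43)
(749 - sqrt(-189 - 33))*(f + 573) = (749 - sqrt(-189 - 33))*(2292/7 + 573) = (749 - sqrt(-222))*(6303/7) = (749 - I*sqrt(222))*(6303/7) = 674421 - 6303*I*sqrt(222)/7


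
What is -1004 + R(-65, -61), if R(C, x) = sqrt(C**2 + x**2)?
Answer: -1004 + sqrt(7946) ≈ -914.86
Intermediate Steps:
-1004 + R(-65, -61) = -1004 + sqrt((-65)**2 + (-61)**2) = -1004 + sqrt(4225 + 3721) = -1004 + sqrt(7946)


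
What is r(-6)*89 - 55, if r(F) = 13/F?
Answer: -1487/6 ≈ -247.83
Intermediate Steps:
r(-6)*89 - 55 = (13/(-6))*89 - 55 = (13*(-⅙))*89 - 55 = -13/6*89 - 55 = -1157/6 - 55 = -1487/6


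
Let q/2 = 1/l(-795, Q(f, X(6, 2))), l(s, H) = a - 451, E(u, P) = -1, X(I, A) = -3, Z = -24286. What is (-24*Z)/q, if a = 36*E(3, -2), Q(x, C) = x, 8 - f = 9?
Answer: -141927384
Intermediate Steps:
f = -1 (f = 8 - 1*9 = 8 - 9 = -1)
a = -36 (a = 36*(-1) = -36)
l(s, H) = -487 (l(s, H) = -36 - 451 = -487)
q = -2/487 (q = 2/(-487) = 2*(-1/487) = -2/487 ≈ -0.0041068)
(-24*Z)/q = (-24*(-24286))/(-2/487) = 582864*(-487/2) = -141927384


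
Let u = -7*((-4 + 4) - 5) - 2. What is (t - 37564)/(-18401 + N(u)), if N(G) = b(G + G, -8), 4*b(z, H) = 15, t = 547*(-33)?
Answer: 222460/73589 ≈ 3.0230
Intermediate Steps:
u = 33 (u = -7*(0 - 5) - 2 = -7*(-5) - 2 = 35 - 2 = 33)
t = -18051
b(z, H) = 15/4 (b(z, H) = (1/4)*15 = 15/4)
N(G) = 15/4
(t - 37564)/(-18401 + N(u)) = (-18051 - 37564)/(-18401 + 15/4) = -55615/(-73589/4) = -55615*(-4/73589) = 222460/73589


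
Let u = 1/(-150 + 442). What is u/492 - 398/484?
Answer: -14294447/17383344 ≈ -0.82231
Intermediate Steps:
u = 1/292 ≈ 0.0034247
u/492 - 398/484 = (1/292)/492 - 398/484 = (1/292)*(1/492) - 398*1/484 = 1/143664 - 199/242 = -14294447/17383344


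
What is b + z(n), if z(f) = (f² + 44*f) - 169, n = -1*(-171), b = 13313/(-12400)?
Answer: 453777087/12400 ≈ 36595.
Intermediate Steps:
b = -13313/12400 (b = 13313*(-1/12400) = -13313/12400 ≈ -1.0736)
n = 171
z(f) = -169 + f² + 44*f
b + z(n) = -13313/12400 + (-169 + 171² + 44*171) = -13313/12400 + (-169 + 29241 + 7524) = -13313/12400 + 36596 = 453777087/12400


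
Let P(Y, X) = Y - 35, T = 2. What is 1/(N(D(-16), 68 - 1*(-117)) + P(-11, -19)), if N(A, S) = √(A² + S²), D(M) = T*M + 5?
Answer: 23/16419 + √34954/32838 ≈ 0.0070942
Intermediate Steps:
P(Y, X) = -35 + Y
D(M) = 5 + 2*M (D(M) = 2*M + 5 = 5 + 2*M)
1/(N(D(-16), 68 - 1*(-117)) + P(-11, -19)) = 1/(√((5 + 2*(-16))² + (68 - 1*(-117))²) + (-35 - 11)) = 1/(√((5 - 32)² + (68 + 117)²) - 46) = 1/(√((-27)² + 185²) - 46) = 1/(√(729 + 34225) - 46) = 1/(√34954 - 46) = 1/(-46 + √34954)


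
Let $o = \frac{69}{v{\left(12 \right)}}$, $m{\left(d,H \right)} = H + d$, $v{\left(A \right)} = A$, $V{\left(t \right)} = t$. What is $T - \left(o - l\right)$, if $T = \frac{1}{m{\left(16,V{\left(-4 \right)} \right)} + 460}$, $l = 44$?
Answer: $\frac{18055}{472} \approx 38.252$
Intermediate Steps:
$o = \frac{23}{4}$ ($o = \frac{69}{12} = 69 \cdot \frac{1}{12} = \frac{23}{4} \approx 5.75$)
$T = \frac{1}{472}$ ($T = \frac{1}{\left(-4 + 16\right) + 460} = \frac{1}{12 + 460} = \frac{1}{472} \approx 0.0021186$)
$T - \left(o - l\right) = \frac{1}{472} - \left(\frac{23}{4} - 44\right) = \frac{1}{472} - - \frac{153}{4} = \frac{1}{472} + \frac{153}{4} = \frac{18055}{472}$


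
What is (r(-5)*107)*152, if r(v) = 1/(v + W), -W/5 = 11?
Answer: -4066/15 ≈ -271.07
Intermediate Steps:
W = -55 (W = -5*11 = -55)
r(v) = 1/(-55 + v) (r(v) = 1/(v - 55) = 1/(-55 + v))
(r(-5)*107)*152 = (107/(-55 - 5))*152 = (107/(-60))*152 = -1/60*107*152 = -107/60*152 = -4066/15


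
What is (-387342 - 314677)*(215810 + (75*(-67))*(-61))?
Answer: -366689094365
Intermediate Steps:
(-387342 - 314677)*(215810 + (75*(-67))*(-61)) = -702019*(215810 - 5025*(-61)) = -702019*(215810 + 306525) = -702019*522335 = -366689094365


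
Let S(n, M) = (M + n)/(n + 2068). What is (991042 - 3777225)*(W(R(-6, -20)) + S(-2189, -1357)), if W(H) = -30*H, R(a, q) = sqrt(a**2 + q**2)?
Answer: -9879804918/121 + 167170980*sqrt(109) ≈ 1.6637e+9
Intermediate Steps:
S(n, M) = (M + n)/(2068 + n)
(991042 - 3777225)*(W(R(-6, -20)) + S(-2189, -1357)) = (991042 - 3777225)*(-30*sqrt((-6)**2 + (-20)**2) + (-1357 - 2189)/(2068 - 2189)) = -2786183*(-30*sqrt(36 + 400) - 3546/(-121)) = -2786183*(-60*sqrt(109) - 1/121*(-3546)) = -2786183*(-60*sqrt(109) + 3546/121) = -2786183*(3546/121 - 60*sqrt(109)) = -9879804918/121 + 167170980*sqrt(109)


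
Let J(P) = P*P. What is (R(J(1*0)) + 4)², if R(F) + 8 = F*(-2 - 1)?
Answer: 16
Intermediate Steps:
J(P) = P²
R(F) = -8 - 3*F (R(F) = -8 + F*(-2 - 1) = -8 + F*(-3) = -8 - 3*F)
(R(J(1*0)) + 4)² = ((-8 - 3*(1*0)²) + 4)² = ((-8 - 3*0²) + 4)² = ((-8 - 3*0) + 4)² = ((-8 + 0) + 4)² = (-8 + 4)² = (-4)² = 16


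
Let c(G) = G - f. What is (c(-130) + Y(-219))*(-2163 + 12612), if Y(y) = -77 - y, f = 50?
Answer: -397062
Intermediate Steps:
c(G) = -50 + G (c(G) = G - 1*50 = G - 50 = -50 + G)
(c(-130) + Y(-219))*(-2163 + 12612) = ((-50 - 130) + (-77 - 1*(-219)))*(-2163 + 12612) = (-180 + (-77 + 219))*10449 = (-180 + 142)*10449 = -38*10449 = -397062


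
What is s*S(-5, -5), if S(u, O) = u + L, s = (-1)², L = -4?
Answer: -9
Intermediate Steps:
s = 1
S(u, O) = -4 + u (S(u, O) = u - 4 = -4 + u)
s*S(-5, -5) = 1*(-4 - 5) = 1*(-9) = -9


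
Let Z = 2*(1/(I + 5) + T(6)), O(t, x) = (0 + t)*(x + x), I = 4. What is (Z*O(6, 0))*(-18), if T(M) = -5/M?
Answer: 0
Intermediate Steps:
O(t, x) = 2*t*x (O(t, x) = t*(2*x) = 2*t*x)
Z = -13/9 (Z = 2*(1/(4 + 5) - 5/6) = 2*(1/9 - 5*⅙) = 2*(⅑ - ⅚) = 2*(-13/18) = -13/9 ≈ -1.4444)
(Z*O(6, 0))*(-18) = -26*6*0/9*(-18) = -13/9*0*(-18) = 0*(-18) = 0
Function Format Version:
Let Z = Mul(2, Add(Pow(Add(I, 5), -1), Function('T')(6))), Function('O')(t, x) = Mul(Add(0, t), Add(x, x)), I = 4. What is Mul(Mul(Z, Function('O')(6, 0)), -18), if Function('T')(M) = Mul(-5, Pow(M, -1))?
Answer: 0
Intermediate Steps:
Function('O')(t, x) = Mul(2, t, x) (Function('O')(t, x) = Mul(t, Mul(2, x)) = Mul(2, t, x))
Z = Rational(-13, 9) (Z = Mul(2, Add(Pow(Add(4, 5), -1), Mul(-5, Pow(6, -1)))) = Mul(2, Add(Pow(9, -1), Mul(-5, Rational(1, 6)))) = Mul(2, Add(Rational(1, 9), Rational(-5, 6))) = Mul(2, Rational(-13, 18)) = Rational(-13, 9) ≈ -1.4444)
Mul(Mul(Z, Function('O')(6, 0)), -18) = Mul(Mul(Rational(-13, 9), Mul(2, 6, 0)), -18) = Mul(Mul(Rational(-13, 9), 0), -18) = Mul(0, -18) = 0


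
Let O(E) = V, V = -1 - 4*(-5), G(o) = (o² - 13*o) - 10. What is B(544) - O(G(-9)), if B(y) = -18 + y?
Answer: 507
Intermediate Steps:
G(o) = -10 + o² - 13*o
V = 19 (V = -1 + 20 = 19)
O(E) = 19
B(544) - O(G(-9)) = (-18 + 544) - 1*19 = 526 - 19 = 507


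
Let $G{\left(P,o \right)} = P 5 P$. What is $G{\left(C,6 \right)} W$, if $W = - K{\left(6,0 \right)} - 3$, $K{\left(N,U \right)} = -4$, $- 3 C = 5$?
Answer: $\frac{125}{9} \approx 13.889$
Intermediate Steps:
$C = - \frac{5}{3}$ ($C = \left(- \frac{1}{3}\right) 5 = - \frac{5}{3} \approx -1.6667$)
$G{\left(P,o \right)} = 5 P^{2}$ ($G{\left(P,o \right)} = 5 P P = 5 P^{2}$)
$W = 1$ ($W = \left(-1\right) \left(-4\right) - 3 = 4 - 3 = 1$)
$G{\left(C,6 \right)} W = 5 \left(- \frac{5}{3}\right)^{2} \cdot 1 = 5 \cdot \frac{25}{9} \cdot 1 = \frac{125}{9} \cdot 1 = \frac{125}{9}$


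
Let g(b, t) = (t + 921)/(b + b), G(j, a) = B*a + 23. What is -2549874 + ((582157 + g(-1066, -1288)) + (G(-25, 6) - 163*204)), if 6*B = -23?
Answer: -4266065541/2132 ≈ -2.0010e+6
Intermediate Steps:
B = -23/6 (B = (1/6)*(-23) = -23/6 ≈ -3.8333)
G(j, a) = 23 - 23*a/6 (G(j, a) = -23*a/6 + 23 = 23 - 23*a/6)
g(b, t) = (921 + t)/(2*b) (g(b, t) = (921 + t)/((2*b)) = (921 + t)*(1/(2*b)) = (921 + t)/(2*b))
-2549874 + ((582157 + g(-1066, -1288)) + (G(-25, 6) - 163*204)) = -2549874 + ((582157 + (1/2)*(921 - 1288)/(-1066)) + ((23 - 23/6*6) - 163*204)) = -2549874 + ((582157 + (1/2)*(-1/1066)*(-367)) + ((23 - 23) - 33252)) = -2549874 + ((582157 + 367/2132) + (0 - 33252)) = -2549874 + (1241159091/2132 - 33252) = -2549874 + 1170265827/2132 = -4266065541/2132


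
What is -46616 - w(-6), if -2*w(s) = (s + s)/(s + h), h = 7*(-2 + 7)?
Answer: -1351870/29 ≈ -46616.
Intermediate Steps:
h = 35 (h = 7*5 = 35)
w(s) = -s/(35 + s) (w(s) = -(s + s)/(2*(s + 35)) = -2*s/(2*(35 + s)) = -s/(35 + s))
-46616 - w(-6) = -46616 - (-1)*(-6)/(35 - 6) = -46616 - (-1)*(-6)/29 = -46616 - 1*6/29 = -46616 - 6/29 = -1351870/29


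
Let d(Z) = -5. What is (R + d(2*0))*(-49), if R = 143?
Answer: -6762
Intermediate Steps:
(R + d(2*0))*(-49) = (143 - 5)*(-49) = 138*(-49) = -6762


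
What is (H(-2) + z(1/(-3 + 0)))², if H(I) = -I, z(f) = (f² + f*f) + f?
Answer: 289/81 ≈ 3.5679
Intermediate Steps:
z(f) = f + 2*f² (z(f) = (f² + f²) + f = 2*f² + f = f + 2*f²)
(H(-2) + z(1/(-3 + 0)))² = (-1*(-2) + (1 + 2/(-3 + 0))/(-3 + 0))² = (2 + (1 + 2/(-3))/(-3))² = (2 - (1 + 2*(-⅓))/3)² = (2 - (1 - ⅔)/3)² = (2 - ⅓*⅓)² = (2 - ⅑)² = (17/9)² = 289/81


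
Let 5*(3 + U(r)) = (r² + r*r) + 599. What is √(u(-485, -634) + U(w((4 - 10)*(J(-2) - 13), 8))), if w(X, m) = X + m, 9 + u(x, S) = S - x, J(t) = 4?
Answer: √37410/5 ≈ 38.683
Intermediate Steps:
u(x, S) = -9 + S - x (u(x, S) = -9 + (S - x) = -9 + S - x)
U(r) = 584/5 + 2*r²/5 (U(r) = -3 + ((r² + r*r) + 599)/5 = -3 + ((r² + r²) + 599)/5 = -3 + (2*r² + 599)/5 = -3 + (599 + 2*r²)/5 = -3 + (599/5 + 2*r²/5) = 584/5 + 2*r²/5)
√(u(-485, -634) + U(w((4 - 10)*(J(-2) - 13), 8))) = √((-9 - 634 - 1*(-485)) + (584/5 + 2*((4 - 10)*(4 - 13) + 8)²/5)) = √((-9 - 634 + 485) + (584/5 + 2*(-6*(-9) + 8)²/5)) = √(-158 + (584/5 + 2*(54 + 8)²/5)) = √(-158 + (584/5 + (⅖)*62²)) = √(-158 + (584/5 + (⅖)*3844)) = √(-158 + (584/5 + 7688/5)) = √(-158 + 8272/5) = √(7482/5) = √37410/5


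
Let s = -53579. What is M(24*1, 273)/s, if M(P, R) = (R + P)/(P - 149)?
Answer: 297/6697375 ≈ 4.4346e-5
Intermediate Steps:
M(P, R) = (P + R)/(-149 + P)
M(24*1, 273)/s = ((24*1 + 273)/(-149 + 24*1))/(-53579) = ((24 + 273)/(-149 + 24))*(-1/53579) = (297/(-125))*(-1/53579) = -1/125*297*(-1/53579) = -297/125*(-1/53579) = 297/6697375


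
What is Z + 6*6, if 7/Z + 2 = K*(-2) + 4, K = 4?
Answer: 209/6 ≈ 34.833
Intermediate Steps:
Z = -7/6 (Z = 7/(-2 + (4*(-2) + 4)) = 7/(-2 + (-8 + 4)) = 7/(-2 - 4) = 7/(-6) = 7*(-⅙) = -7/6 ≈ -1.1667)
Z + 6*6 = -7/6 + 6*6 = -7/6 + 36 = 209/6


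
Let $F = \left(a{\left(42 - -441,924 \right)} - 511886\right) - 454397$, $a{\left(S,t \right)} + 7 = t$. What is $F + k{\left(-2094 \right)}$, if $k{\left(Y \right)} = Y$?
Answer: $-967460$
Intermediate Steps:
$a{\left(S,t \right)} = -7 + t$
$F = -965366$ ($F = \left(\left(-7 + 924\right) - 511886\right) - 454397 = \left(917 - 511886\right) - 454397 = -510969 - 454397 = -965366$)
$F + k{\left(-2094 \right)} = -965366 - 2094 = -967460$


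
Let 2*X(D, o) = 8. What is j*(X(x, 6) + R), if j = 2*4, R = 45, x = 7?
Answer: 392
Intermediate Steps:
X(D, o) = 4 (X(D, o) = (½)*8 = 4)
j = 8
j*(X(x, 6) + R) = 8*(4 + 45) = 8*49 = 392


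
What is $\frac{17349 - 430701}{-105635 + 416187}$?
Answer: $- \frac{51669}{38819} \approx -1.331$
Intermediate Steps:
$\frac{17349 - 430701}{-105635 + 416187} = - \frac{413352}{310552} = \left(-413352\right) \frac{1}{310552} = - \frac{51669}{38819}$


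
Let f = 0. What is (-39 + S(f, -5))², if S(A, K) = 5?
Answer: 1156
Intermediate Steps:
(-39 + S(f, -5))² = (-39 + 5)² = (-34)² = 1156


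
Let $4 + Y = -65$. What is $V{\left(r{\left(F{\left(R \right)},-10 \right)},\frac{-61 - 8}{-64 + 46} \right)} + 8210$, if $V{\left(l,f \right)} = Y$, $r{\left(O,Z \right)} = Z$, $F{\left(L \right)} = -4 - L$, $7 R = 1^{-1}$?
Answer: $8141$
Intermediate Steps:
$R = \frac{1}{7}$ ($R = \frac{1}{7 \cdot 1} = \frac{1}{7} \cdot 1 = \frac{1}{7} \approx 0.14286$)
$Y = -69$ ($Y = -4 - 65 = -69$)
$V{\left(l,f \right)} = -69$
$V{\left(r{\left(F{\left(R \right)},-10 \right)},\frac{-61 - 8}{-64 + 46} \right)} + 8210 = -69 + 8210 = 8141$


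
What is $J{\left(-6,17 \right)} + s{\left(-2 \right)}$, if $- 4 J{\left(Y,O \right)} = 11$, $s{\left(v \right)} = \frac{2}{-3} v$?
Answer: $- \frac{17}{12} \approx -1.4167$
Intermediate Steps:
$s{\left(v \right)} = - \frac{2 v}{3}$ ($s{\left(v \right)} = 2 \left(- \frac{1}{3}\right) v = - \frac{2 v}{3}$)
$J{\left(Y,O \right)} = - \frac{11}{4}$ ($J{\left(Y,O \right)} = \left(- \frac{1}{4}\right) 11 = - \frac{11}{4}$)
$J{\left(-6,17 \right)} + s{\left(-2 \right)} = - \frac{11}{4} - - \frac{4}{3} = - \frac{11}{4} + \frac{4}{3} = - \frac{17}{12}$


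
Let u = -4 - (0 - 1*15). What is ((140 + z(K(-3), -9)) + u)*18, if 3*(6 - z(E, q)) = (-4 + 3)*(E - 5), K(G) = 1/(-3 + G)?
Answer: 2795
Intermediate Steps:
z(E, q) = 13/3 + E/3 (z(E, q) = 6 - (-4 + 3)*(E - 5)/3 = 6 - (-1)*(-5 + E)/3 = 6 - (5 - E)/3 = 6 + (-5/3 + E/3) = 13/3 + E/3)
u = 11 (u = -4 - (0 - 15) = -4 - 1*(-15) = -4 + 15 = 11)
((140 + z(K(-3), -9)) + u)*18 = ((140 + (13/3 + 1/(3*(-3 - 3)))) + 11)*18 = ((140 + (13/3 + (⅓)/(-6))) + 11)*18 = ((140 + (13/3 + (⅓)*(-⅙))) + 11)*18 = ((140 + (13/3 - 1/18)) + 11)*18 = ((140 + 77/18) + 11)*18 = (2597/18 + 11)*18 = (2795/18)*18 = 2795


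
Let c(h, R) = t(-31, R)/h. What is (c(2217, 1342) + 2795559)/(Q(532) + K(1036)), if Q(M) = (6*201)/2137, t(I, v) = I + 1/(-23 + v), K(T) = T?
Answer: 17469628559751353/6477557487774 ≈ 2696.9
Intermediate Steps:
c(h, R) = (714 - 31*R)/(h*(-23 + R)) (c(h, R) = ((1 - 23*(-31) - 31*R)/(-23 + R))/h = ((1 + 713 - 31*R)/(-23 + R))/h = ((714 - 31*R)/(-23 + R))/h = (714 - 31*R)/(h*(-23 + R)))
Q(M) = 1206/2137 (Q(M) = 1206*(1/2137) = 1206/2137)
(c(2217, 1342) + 2795559)/(Q(532) + K(1036)) = ((714 - 31*1342)/(2217*(-23 + 1342)) + 2795559)/(1206/2137 + 1036) = ((1/2217)*(714 - 41602)/1319 + 2795559)/(2215138/2137) = ((1/2217)*(1/1319)*(-40888) + 2795559)*(2137/2215138) = (-40888/2924223 + 2795559)*(2137/2215138) = (8174837884769/2924223)*(2137/2215138) = 17469628559751353/6477557487774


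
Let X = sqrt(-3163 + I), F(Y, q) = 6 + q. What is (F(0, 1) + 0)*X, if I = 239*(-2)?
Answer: 7*I*sqrt(3641) ≈ 422.38*I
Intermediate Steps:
I = -478
X = I*sqrt(3641) (X = sqrt(-3163 - 478) = sqrt(-3641) = I*sqrt(3641) ≈ 60.341*I)
(F(0, 1) + 0)*X = ((6 + 1) + 0)*(I*sqrt(3641)) = (7 + 0)*(I*sqrt(3641)) = 7*(I*sqrt(3641)) = 7*I*sqrt(3641)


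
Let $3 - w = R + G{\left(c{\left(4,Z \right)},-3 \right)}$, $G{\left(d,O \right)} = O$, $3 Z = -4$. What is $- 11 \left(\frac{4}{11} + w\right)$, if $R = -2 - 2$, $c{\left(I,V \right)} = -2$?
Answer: $-114$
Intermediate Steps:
$Z = - \frac{4}{3}$ ($Z = \frac{1}{3} \left(-4\right) = - \frac{4}{3} \approx -1.3333$)
$R = -4$
$w = 10$ ($w = 3 - \left(-4 - 3\right) = 3 - -7 = 3 + 7 = 10$)
$- 11 \left(\frac{4}{11} + w\right) = - 11 \left(\frac{4}{11} + 10\right) = \left(-11\right) \frac{114}{11} = -114$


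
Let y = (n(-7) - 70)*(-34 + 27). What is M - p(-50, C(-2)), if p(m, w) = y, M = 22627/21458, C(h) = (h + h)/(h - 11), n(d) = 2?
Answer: -10191381/21458 ≈ -474.95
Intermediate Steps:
C(h) = 2*h/(-11 + h) (C(h) = (2*h)/(-11 + h) = 2*h/(-11 + h))
M = 22627/21458 (M = 22627*(1/21458) = 22627/21458 ≈ 1.0545)
y = 476 (y = (2 - 70)*(-34 + 27) = -68*(-7) = 476)
p(m, w) = 476
M - p(-50, C(-2)) = 22627/21458 - 1*476 = 22627/21458 - 476 = -10191381/21458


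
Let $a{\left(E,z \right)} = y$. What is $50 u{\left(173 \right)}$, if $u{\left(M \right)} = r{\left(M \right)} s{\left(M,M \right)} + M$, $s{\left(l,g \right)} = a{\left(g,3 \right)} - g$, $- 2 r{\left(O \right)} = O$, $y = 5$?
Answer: $735250$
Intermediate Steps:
$r{\left(O \right)} = - \frac{O}{2}$
$a{\left(E,z \right)} = 5$
$s{\left(l,g \right)} = 5 - g$
$u{\left(M \right)} = M - \frac{M \left(5 - M\right)}{2}$ ($u{\left(M \right)} = - \frac{M}{2} \left(5 - M\right) + M = - \frac{M \left(5 - M\right)}{2} + M = M - \frac{M \left(5 - M\right)}{2}$)
$50 u{\left(173 \right)} = 50 \cdot \frac{1}{2} \cdot 173 \left(-3 + 173\right) = 50 \cdot \frac{1}{2} \cdot 173 \cdot 170 = 50 \cdot 14705 = 735250$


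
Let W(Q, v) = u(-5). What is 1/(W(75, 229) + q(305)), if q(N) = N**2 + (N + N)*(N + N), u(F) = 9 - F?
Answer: 1/465139 ≈ 2.1499e-6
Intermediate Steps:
W(Q, v) = 14 (W(Q, v) = 9 - 1*(-5) = 9 + 5 = 14)
q(N) = 5*N**2 (q(N) = N**2 + (2*N)*(2*N) = N**2 + 4*N**2 = 5*N**2)
1/(W(75, 229) + q(305)) = 1/(14 + 5*305**2) = 1/(14 + 5*93025) = 1/(14 + 465125) = 1/465139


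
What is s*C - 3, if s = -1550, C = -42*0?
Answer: -3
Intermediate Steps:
C = 0
s*C - 3 = -1550*0 - 3 = 0 - 3 = -3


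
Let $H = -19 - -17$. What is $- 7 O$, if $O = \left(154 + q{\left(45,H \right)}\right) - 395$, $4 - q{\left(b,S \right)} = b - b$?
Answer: $1659$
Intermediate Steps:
$H = -2$ ($H = -19 + 17 = -2$)
$q{\left(b,S \right)} = 4$ ($q{\left(b,S \right)} = 4 - \left(b - b\right) = 4 - 0 = 4 + 0 = 4$)
$O = -237$ ($O = \left(154 + 4\right) - 395 = 158 - 395 = -237$)
$- 7 O = \left(-7\right) \left(-237\right) = 1659$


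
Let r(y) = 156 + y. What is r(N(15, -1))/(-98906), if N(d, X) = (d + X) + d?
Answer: -185/98906 ≈ -0.0018705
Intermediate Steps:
N(d, X) = X + 2*d (N(d, X) = (X + d) + d = X + 2*d)
r(N(15, -1))/(-98906) = (156 + (-1 + 2*15))/(-98906) = (156 + (-1 + 30))*(-1/98906) = (156 + 29)*(-1/98906) = 185*(-1/98906) = -185/98906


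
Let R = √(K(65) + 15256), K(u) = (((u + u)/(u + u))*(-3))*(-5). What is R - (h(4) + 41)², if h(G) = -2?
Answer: -1521 + √15271 ≈ -1397.4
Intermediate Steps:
K(u) = 15 (K(u) = (((2*u)/((2*u)))*(-3))*(-5) = (((2*u)*(1/(2*u)))*(-3))*(-5) = (1*(-3))*(-5) = -3*(-5) = 15)
R = √15271 (R = √(15 + 15256) = √15271 ≈ 123.58)
R - (h(4) + 41)² = √15271 - (-2 + 41)² = √15271 - 1*39² = √15271 - 1*1521 = √15271 - 1521 = -1521 + √15271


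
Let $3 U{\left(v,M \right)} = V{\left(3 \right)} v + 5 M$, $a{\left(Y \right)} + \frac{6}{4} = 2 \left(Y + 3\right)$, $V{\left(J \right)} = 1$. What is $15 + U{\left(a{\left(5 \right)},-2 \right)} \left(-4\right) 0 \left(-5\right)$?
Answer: $15$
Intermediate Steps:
$a{\left(Y \right)} = \frac{9}{2} + 2 Y$ ($a{\left(Y \right)} = - \frac{3}{2} + 2 \left(Y + 3\right) = - \frac{3}{2} + 2 \left(3 + Y\right) = - \frac{3}{2} + \left(6 + 2 Y\right) = \frac{9}{2} + 2 Y$)
$U{\left(v,M \right)} = \frac{v}{3} + \frac{5 M}{3}$ ($U{\left(v,M \right)} = \frac{1 v + 5 M}{3} = \frac{v + 5 M}{3} = \frac{v}{3} + \frac{5 M}{3}$)
$15 + U{\left(a{\left(5 \right)},-2 \right)} \left(-4\right) 0 \left(-5\right) = 15 + \left(\frac{\frac{9}{2} + 2 \cdot 5}{3} + \frac{5}{3} \left(-2\right)\right) \left(-4\right) 0 \left(-5\right) = 15 + \left(\frac{\frac{9}{2} + 10}{3} - \frac{10}{3}\right) \left(-4\right) 0 \left(-5\right) = 15 + \left(\frac{1}{3} \cdot \frac{29}{2} - \frac{10}{3}\right) \left(-4\right) 0 \left(-5\right) = 15 + \left(\frac{29}{6} - \frac{10}{3}\right) \left(-4\right) 0 \left(-5\right) = 15 + \frac{3}{2} \left(-4\right) 0 \left(-5\right) = 15 + \left(-6\right) 0 \left(-5\right) = 15 + 0 \left(-5\right) = 15 + 0 = 15$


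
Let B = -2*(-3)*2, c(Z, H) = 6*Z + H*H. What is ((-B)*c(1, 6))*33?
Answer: -16632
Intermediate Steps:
c(Z, H) = H² + 6*Z (c(Z, H) = 6*Z + H² = H² + 6*Z)
B = 12 (B = 6*2 = 12)
((-B)*c(1, 6))*33 = ((-1*12)*(6² + 6*1))*33 = -12*(36 + 6)*33 = -12*42*33 = -504*33 = -16632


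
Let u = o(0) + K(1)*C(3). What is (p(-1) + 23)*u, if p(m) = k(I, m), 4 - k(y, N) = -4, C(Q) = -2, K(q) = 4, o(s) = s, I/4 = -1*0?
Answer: -248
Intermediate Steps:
I = 0 (I = 4*(-1*0) = 4*0 = 0)
k(y, N) = 8 (k(y, N) = 4 - 1*(-4) = 4 + 4 = 8)
p(m) = 8
u = -8 (u = 0 + 4*(-2) = 0 - 8 = -8)
(p(-1) + 23)*u = (8 + 23)*(-8) = 31*(-8) = -248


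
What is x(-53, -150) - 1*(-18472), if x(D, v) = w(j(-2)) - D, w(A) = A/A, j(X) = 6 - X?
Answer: 18526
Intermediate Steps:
w(A) = 1
x(D, v) = 1 - D
x(-53, -150) - 1*(-18472) = (1 - 1*(-53)) - 1*(-18472) = (1 + 53) + 18472 = 54 + 18472 = 18526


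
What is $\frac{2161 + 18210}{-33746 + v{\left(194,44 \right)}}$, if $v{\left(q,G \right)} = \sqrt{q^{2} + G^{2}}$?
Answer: $- \frac{343719883}{569376472} - \frac{20371 \sqrt{9893}}{569376472} \approx -0.60724$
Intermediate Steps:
$v{\left(q,G \right)} = \sqrt{G^{2} + q^{2}}$
$\frac{2161 + 18210}{-33746 + v{\left(194,44 \right)}} = \frac{2161 + 18210}{-33746 + \sqrt{44^{2} + 194^{2}}} = \frac{20371}{-33746 + \sqrt{1936 + 37636}} = \frac{20371}{-33746 + \sqrt{39572}} = \frac{20371}{-33746 + 2 \sqrt{9893}}$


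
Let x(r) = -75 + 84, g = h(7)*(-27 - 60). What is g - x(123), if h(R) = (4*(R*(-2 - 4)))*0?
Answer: -9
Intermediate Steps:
h(R) = 0 (h(R) = (4*(R*(-6)))*0 = (4*(-6*R))*0 = -24*R*0 = 0)
g = 0 (g = 0*(-27 - 60) = 0*(-87) = 0)
x(r) = 9
g - x(123) = 0 - 1*9 = 0 - 9 = -9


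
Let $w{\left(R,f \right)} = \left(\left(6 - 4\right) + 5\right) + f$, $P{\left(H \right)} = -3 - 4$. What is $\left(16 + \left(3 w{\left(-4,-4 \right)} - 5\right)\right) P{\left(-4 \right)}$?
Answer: $-140$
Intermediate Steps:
$P{\left(H \right)} = -7$
$w{\left(R,f \right)} = 7 + f$ ($w{\left(R,f \right)} = \left(2 + 5\right) + f = 7 + f$)
$\left(16 + \left(3 w{\left(-4,-4 \right)} - 5\right)\right) P{\left(-4 \right)} = \left(16 - \left(5 - 3 \left(7 - 4\right)\right)\right) \left(-7\right) = \left(16 + \left(3 \cdot 3 - 5\right)\right) \left(-7\right) = \left(16 + \left(9 - 5\right)\right) \left(-7\right) = \left(16 + 4\right) \left(-7\right) = 20 \left(-7\right) = -140$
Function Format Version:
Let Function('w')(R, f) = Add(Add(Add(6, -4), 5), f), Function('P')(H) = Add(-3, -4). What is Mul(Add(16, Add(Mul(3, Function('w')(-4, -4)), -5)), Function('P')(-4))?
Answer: -140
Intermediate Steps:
Function('P')(H) = -7
Function('w')(R, f) = Add(7, f) (Function('w')(R, f) = Add(Add(2, 5), f) = Add(7, f))
Mul(Add(16, Add(Mul(3, Function('w')(-4, -4)), -5)), Function('P')(-4)) = Mul(Add(16, Add(Mul(3, Add(7, -4)), -5)), -7) = Mul(Add(16, Add(Mul(3, 3), -5)), -7) = Mul(Add(16, Add(9, -5)), -7) = Mul(Add(16, 4), -7) = Mul(20, -7) = -140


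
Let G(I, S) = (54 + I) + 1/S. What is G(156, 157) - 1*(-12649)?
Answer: 2018864/157 ≈ 12859.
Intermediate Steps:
G(I, S) = 54 + I + 1/S
G(156, 157) - 1*(-12649) = (54 + 156 + 1/157) - 1*(-12649) = (54 + 156 + 1/157) + 12649 = 32971/157 + 12649 = 2018864/157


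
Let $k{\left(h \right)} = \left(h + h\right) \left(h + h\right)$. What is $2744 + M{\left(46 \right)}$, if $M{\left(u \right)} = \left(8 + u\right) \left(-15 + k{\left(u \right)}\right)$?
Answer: $458990$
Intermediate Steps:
$k{\left(h \right)} = 4 h^{2}$ ($k{\left(h \right)} = 2 h 2 h = 4 h^{2}$)
$M{\left(u \right)} = \left(-15 + 4 u^{2}\right) \left(8 + u\right)$ ($M{\left(u \right)} = \left(8 + u\right) \left(-15 + 4 u^{2}\right) = \left(-15 + 4 u^{2}\right) \left(8 + u\right)$)
$2744 + M{\left(46 \right)} = 2744 + \left(-120 - 690 + 4 \cdot 46^{3} + 32 \cdot 46^{2}\right) = 2744 + \left(-120 - 690 + 4 \cdot 97336 + 32 \cdot 2116\right) = 2744 + \left(-120 - 690 + 389344 + 67712\right) = 2744 + 456246 = 458990$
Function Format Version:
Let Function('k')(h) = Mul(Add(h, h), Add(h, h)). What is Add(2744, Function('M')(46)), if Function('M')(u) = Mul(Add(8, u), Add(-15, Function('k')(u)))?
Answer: 458990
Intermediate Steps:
Function('k')(h) = Mul(4, Pow(h, 2)) (Function('k')(h) = Mul(Mul(2, h), Mul(2, h)) = Mul(4, Pow(h, 2)))
Function('M')(u) = Mul(Add(-15, Mul(4, Pow(u, 2))), Add(8, u)) (Function('M')(u) = Mul(Add(8, u), Add(-15, Mul(4, Pow(u, 2)))) = Mul(Add(-15, Mul(4, Pow(u, 2))), Add(8, u)))
Add(2744, Function('M')(46)) = Add(2744, Add(-120, Mul(-15, 46), Mul(4, Pow(46, 3)), Mul(32, Pow(46, 2)))) = Add(2744, Add(-120, -690, Mul(4, 97336), Mul(32, 2116))) = Add(2744, Add(-120, -690, 389344, 67712)) = Add(2744, 456246) = 458990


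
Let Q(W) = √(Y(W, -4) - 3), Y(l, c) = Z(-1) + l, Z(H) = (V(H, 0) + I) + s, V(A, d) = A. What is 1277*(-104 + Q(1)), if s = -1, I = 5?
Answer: -131531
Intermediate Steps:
Z(H) = 4 + H (Z(H) = (H + 5) - 1 = (5 + H) - 1 = 4 + H)
Y(l, c) = 3 + l (Y(l, c) = (4 - 1) + l = 3 + l)
Q(W) = √W (Q(W) = √((3 + W) - 3) = √W)
1277*(-104 + Q(1)) = 1277*(-104 + √1) = 1277*(-104 + 1) = 1277*(-103) = -131531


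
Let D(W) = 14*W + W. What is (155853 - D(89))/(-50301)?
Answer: -51506/16767 ≈ -3.0719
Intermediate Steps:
D(W) = 15*W
(155853 - D(89))/(-50301) = (155853 - 15*89)/(-50301) = (155853 - 1*1335)*(-1/50301) = (155853 - 1335)*(-1/50301) = 154518*(-1/50301) = -51506/16767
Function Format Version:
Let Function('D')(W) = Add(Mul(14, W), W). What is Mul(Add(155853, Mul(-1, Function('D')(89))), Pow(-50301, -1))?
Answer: Rational(-51506, 16767) ≈ -3.0719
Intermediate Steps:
Function('D')(W) = Mul(15, W)
Mul(Add(155853, Mul(-1, Function('D')(89))), Pow(-50301, -1)) = Mul(Add(155853, Mul(-1, Mul(15, 89))), Pow(-50301, -1)) = Mul(Add(155853, Mul(-1, 1335)), Rational(-1, 50301)) = Mul(Add(155853, -1335), Rational(-1, 50301)) = Mul(154518, Rational(-1, 50301)) = Rational(-51506, 16767)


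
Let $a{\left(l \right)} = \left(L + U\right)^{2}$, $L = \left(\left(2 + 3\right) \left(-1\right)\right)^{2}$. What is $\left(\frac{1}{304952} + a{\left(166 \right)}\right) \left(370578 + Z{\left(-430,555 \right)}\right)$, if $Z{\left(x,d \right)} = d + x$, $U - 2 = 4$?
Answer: $\frac{108637803397719}{304952} \approx 3.5625 \cdot 10^{8}$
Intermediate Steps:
$U = 6$ ($U = 2 + 4 = 6$)
$L = 25$ ($L = \left(5 \left(-1\right)\right)^{2} = \left(-5\right)^{2} = 25$)
$a{\left(l \right)} = 961$ ($a{\left(l \right)} = \left(25 + 6\right)^{2} = 31^{2} = 961$)
$\left(\frac{1}{304952} + a{\left(166 \right)}\right) \left(370578 + Z{\left(-430,555 \right)}\right) = \left(\frac{1}{304952} + 961\right) \left(370578 + \left(555 - 430\right)\right) = \left(\frac{1}{304952} + 961\right) \left(370578 + 125\right) = \frac{293058873}{304952} \cdot 370703 = \frac{108637803397719}{304952}$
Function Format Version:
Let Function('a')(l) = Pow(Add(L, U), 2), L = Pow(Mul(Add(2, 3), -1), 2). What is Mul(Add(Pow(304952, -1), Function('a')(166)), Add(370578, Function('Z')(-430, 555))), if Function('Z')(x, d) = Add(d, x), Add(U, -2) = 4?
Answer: Rational(108637803397719, 304952) ≈ 3.5625e+8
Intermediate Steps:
U = 6 (U = Add(2, 4) = 6)
L = 25 (L = Pow(Mul(5, -1), 2) = Pow(-5, 2) = 25)
Function('a')(l) = 961 (Function('a')(l) = Pow(Add(25, 6), 2) = Pow(31, 2) = 961)
Mul(Add(Pow(304952, -1), Function('a')(166)), Add(370578, Function('Z')(-430, 555))) = Mul(Add(Pow(304952, -1), 961), Add(370578, Add(555, -430))) = Mul(Add(Rational(1, 304952), 961), Add(370578, 125)) = Mul(Rational(293058873, 304952), 370703) = Rational(108637803397719, 304952)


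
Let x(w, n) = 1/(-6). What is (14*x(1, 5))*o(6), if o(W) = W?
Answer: -14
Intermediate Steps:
x(w, n) = -1/6
(14*x(1, 5))*o(6) = (14*(-1/6))*6 = -7/3*6 = -14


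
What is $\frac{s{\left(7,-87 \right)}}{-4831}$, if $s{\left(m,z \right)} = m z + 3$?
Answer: $\frac{606}{4831} \approx 0.12544$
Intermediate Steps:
$s{\left(m,z \right)} = 3 + m z$
$\frac{s{\left(7,-87 \right)}}{-4831} = \frac{3 + 7 \left(-87\right)}{-4831} = \left(3 - 609\right) \left(- \frac{1}{4831}\right) = \left(-606\right) \left(- \frac{1}{4831}\right) = \frac{606}{4831}$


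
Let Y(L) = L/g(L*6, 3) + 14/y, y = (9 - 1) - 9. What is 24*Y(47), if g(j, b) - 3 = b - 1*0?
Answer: -148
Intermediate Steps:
y = -1 (y = 8 - 9 = -1)
g(j, b) = 3 + b (g(j, b) = 3 + (b - 1*0) = 3 + (b + 0) = 3 + b)
Y(L) = -14 + L/6 (Y(L) = L/(3 + 3) + 14/(-1) = L/6 + 14*(-1) = L*(⅙) - 14 = L/6 - 14 = -14 + L/6)
24*Y(47) = 24*(-14 + (⅙)*47) = 24*(-14 + 47/6) = 24*(-37/6) = -148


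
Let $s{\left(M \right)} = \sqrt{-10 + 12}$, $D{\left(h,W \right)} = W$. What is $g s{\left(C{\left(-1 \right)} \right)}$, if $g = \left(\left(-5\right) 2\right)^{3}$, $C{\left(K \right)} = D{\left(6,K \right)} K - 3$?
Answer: $- 1000 \sqrt{2} \approx -1414.2$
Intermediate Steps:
$C{\left(K \right)} = -3 + K^{2}$ ($C{\left(K \right)} = K K - 3 = K^{2} - 3 = -3 + K^{2}$)
$g = -1000$ ($g = \left(-10\right)^{3} = -1000$)
$s{\left(M \right)} = \sqrt{2}$
$g s{\left(C{\left(-1 \right)} \right)} = - 1000 \sqrt{2}$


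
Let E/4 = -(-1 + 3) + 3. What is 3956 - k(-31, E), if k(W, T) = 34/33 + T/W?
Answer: 4046066/1023 ≈ 3955.1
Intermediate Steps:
E = 4 (E = 4*(-(-1 + 3) + 3) = 4*(-1*2 + 3) = 4*(-2 + 3) = 4*1 = 4)
k(W, T) = 34/33 + T/W (k(W, T) = 34*(1/33) + T/W = 34/33 + T/W)
3956 - k(-31, E) = 3956 - (34/33 + 4/(-31)) = 3956 - (34/33 + 4*(-1/31)) = 3956 - (34/33 - 4/31) = 3956 - 1*922/1023 = 3956 - 922/1023 = 4046066/1023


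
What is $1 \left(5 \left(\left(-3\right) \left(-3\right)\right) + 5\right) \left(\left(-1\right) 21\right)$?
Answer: $-1050$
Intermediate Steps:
$1 \left(5 \left(\left(-3\right) \left(-3\right)\right) + 5\right) \left(\left(-1\right) 21\right) = 1 \left(5 \cdot 9 + 5\right) \left(-21\right) = 1 \left(45 + 5\right) \left(-21\right) = 1 \cdot 50 \left(-21\right) = 50 \left(-21\right) = -1050$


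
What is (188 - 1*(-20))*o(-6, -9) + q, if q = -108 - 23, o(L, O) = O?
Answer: -2003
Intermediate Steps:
q = -131
(188 - 1*(-20))*o(-6, -9) + q = (188 - 1*(-20))*(-9) - 131 = (188 + 20)*(-9) - 131 = 208*(-9) - 131 = -1872 - 131 = -2003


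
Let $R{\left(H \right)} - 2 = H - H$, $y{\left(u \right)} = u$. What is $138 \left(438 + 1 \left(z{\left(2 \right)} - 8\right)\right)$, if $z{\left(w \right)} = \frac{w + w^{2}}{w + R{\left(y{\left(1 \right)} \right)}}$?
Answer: $59547$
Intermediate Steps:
$R{\left(H \right)} = 2$ ($R{\left(H \right)} = 2 + \left(H - H\right) = 2 + 0 = 2$)
$z{\left(w \right)} = \frac{w + w^{2}}{2 + w}$ ($z{\left(w \right)} = \frac{w + w^{2}}{w + 2} = \frac{w + w^{2}}{2 + w}$)
$138 \left(438 + 1 \left(z{\left(2 \right)} - 8\right)\right) = 138 \left(438 + 1 \left(\frac{2 \left(1 + 2\right)}{2 + 2} - 8\right)\right) = 138 \left(438 + 1 \left(2 \cdot \frac{1}{4} \cdot 3 - 8\right)\right) = 138 \left(438 + 1 \left(\frac{3}{2} - 8\right)\right) = 138 \left(438 + 1 \left(- \frac{13}{2}\right)\right) = 138 \left(438 - \frac{13}{2}\right) = 138 \cdot \frac{863}{2} = 59547$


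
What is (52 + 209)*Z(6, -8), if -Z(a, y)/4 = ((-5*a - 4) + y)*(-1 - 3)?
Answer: -175392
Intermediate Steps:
Z(a, y) = -64 - 80*a + 16*y (Z(a, y) = -4*((-5*a - 4) + y)*(-1 - 3) = -4*((-4 - 5*a) + y)*(-4) = -4*(-4 + y - 5*a)*(-4) = -4*(16 - 4*y + 20*a) = -64 - 80*a + 16*y)
(52 + 209)*Z(6, -8) = (52 + 209)*(-64 - 80*6 + 16*(-8)) = 261*(-64 - 480 - 128) = 261*(-672) = -175392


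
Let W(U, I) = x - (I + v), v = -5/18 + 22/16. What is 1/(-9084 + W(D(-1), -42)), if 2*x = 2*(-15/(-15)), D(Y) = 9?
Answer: -72/651031 ≈ -0.00011059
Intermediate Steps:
v = 79/72 (v = -5*1/18 + 22*(1/16) = -5/18 + 11/8 = 79/72 ≈ 1.0972)
x = 1 (x = (2*(-15/(-15)))/2 = (2*(-15*(-1/15)))/2 = (2*1)/2 = (½)*2 = 1)
W(U, I) = -7/72 - I (W(U, I) = 1 - (I + 79/72) = 1 - (79/72 + I) = 1 + (-79/72 - I) = -7/72 - I)
1/(-9084 + W(D(-1), -42)) = 1/(-9084 + (-7/72 - 1*(-42))) = 1/(-9084 + (-7/72 + 42)) = 1/(-9084 + 3017/72) = 1/(-651031/72) = -72/651031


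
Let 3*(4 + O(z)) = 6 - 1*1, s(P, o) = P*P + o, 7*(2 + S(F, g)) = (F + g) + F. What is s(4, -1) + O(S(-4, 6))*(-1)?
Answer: 52/3 ≈ 17.333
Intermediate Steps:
S(F, g) = -2 + g/7 + 2*F/7 (S(F, g) = -2 + ((F + g) + F)/7 = -2 + (g + 2*F)/7 = -2 + (g/7 + 2*F/7) = -2 + g/7 + 2*F/7)
s(P, o) = o + P² (s(P, o) = P² + o = o + P²)
O(z) = -7/3 (O(z) = -4 + (6 - 1*1)/3 = -4 + (6 - 1)/3 = -4 + (⅓)*5 = -4 + 5/3 = -7/3)
s(4, -1) + O(S(-4, 6))*(-1) = (-1 + 4²) - 7/3*(-1) = (-1 + 16) + 7/3 = 15 + 7/3 = 52/3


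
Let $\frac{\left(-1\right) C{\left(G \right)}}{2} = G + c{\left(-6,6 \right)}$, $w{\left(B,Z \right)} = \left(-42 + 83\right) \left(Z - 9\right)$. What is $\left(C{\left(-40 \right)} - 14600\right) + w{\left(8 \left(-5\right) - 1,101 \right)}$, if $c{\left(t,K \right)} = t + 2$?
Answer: $-10740$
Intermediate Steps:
$c{\left(t,K \right)} = 2 + t$
$w{\left(B,Z \right)} = -369 + 41 Z$ ($w{\left(B,Z \right)} = 41 \left(-9 + Z\right) = -369 + 41 Z$)
$C{\left(G \right)} = 8 - 2 G$ ($C{\left(G \right)} = - 2 \left(G + \left(2 - 6\right)\right) = - 2 \left(G - 4\right) = - 2 \left(-4 + G\right) = 8 - 2 G$)
$\left(C{\left(-40 \right)} - 14600\right) + w{\left(8 \left(-5\right) - 1,101 \right)} = \left(\left(8 - -80\right) - 14600\right) + \left(-369 + 41 \cdot 101\right) = \left(\left(8 + 80\right) - 14600\right) + \left(-369 + 4141\right) = \left(88 - 14600\right) + 3772 = -14512 + 3772 = -10740$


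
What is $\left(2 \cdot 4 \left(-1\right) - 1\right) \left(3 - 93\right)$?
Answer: $810$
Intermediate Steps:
$\left(2 \cdot 4 \left(-1\right) - 1\right) \left(3 - 93\right) = \left(2 \left(-4\right) - 1\right) \left(-90\right) = \left(-8 - 1\right) \left(-90\right) = \left(-9\right) \left(-90\right) = 810$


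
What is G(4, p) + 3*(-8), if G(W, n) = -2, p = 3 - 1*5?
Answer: -26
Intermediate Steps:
p = -2 (p = 3 - 5 = -2)
G(4, p) + 3*(-8) = -2 + 3*(-8) = -2 - 24 = -26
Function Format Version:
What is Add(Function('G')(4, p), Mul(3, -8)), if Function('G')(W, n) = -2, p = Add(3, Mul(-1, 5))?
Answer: -26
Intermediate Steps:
p = -2 (p = Add(3, -5) = -2)
Add(Function('G')(4, p), Mul(3, -8)) = Add(-2, Mul(3, -8)) = Add(-2, -24) = -26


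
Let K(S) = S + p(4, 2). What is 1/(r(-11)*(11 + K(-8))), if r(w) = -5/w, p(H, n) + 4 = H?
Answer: 11/15 ≈ 0.73333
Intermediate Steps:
p(H, n) = -4 + H
K(S) = S (K(S) = S + (-4 + 4) = S + 0 = S)
1/(r(-11)*(11 + K(-8))) = 1/((-5/(-11))*(11 - 8)) = 1/(-5*(-1/11)*3) = 1/((5/11)*3) = 1/(15/11) = 11/15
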